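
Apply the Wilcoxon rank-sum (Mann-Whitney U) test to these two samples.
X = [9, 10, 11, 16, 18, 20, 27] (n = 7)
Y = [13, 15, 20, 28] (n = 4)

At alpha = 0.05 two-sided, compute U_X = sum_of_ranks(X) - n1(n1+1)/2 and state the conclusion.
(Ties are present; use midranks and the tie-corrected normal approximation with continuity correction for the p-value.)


Step 1: Combine and sort all 11 observations; assign midranks.
sorted (value, group): (9,X), (10,X), (11,X), (13,Y), (15,Y), (16,X), (18,X), (20,X), (20,Y), (27,X), (28,Y)
ranks: 9->1, 10->2, 11->3, 13->4, 15->5, 16->6, 18->7, 20->8.5, 20->8.5, 27->10, 28->11
Step 2: Rank sum for X: R1 = 1 + 2 + 3 + 6 + 7 + 8.5 + 10 = 37.5.
Step 3: U_X = R1 - n1(n1+1)/2 = 37.5 - 7*8/2 = 37.5 - 28 = 9.5.
       U_Y = n1*n2 - U_X = 28 - 9.5 = 18.5.
Step 4: Ties are present, so use the tie-corrected normal approximation (with continuity correction) for the p-value.
Step 5: p-value = 0.448659; compare to alpha = 0.05. fail to reject H0.

U_X = 9.5, p = 0.448659, fail to reject H0 at alpha = 0.05.


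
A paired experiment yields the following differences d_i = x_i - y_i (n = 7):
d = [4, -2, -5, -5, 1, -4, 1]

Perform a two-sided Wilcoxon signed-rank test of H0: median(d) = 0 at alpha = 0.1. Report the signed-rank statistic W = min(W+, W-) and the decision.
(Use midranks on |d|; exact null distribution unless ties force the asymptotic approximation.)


Step 1: Drop any zero differences (none here) and take |d_i|.
|d| = [4, 2, 5, 5, 1, 4, 1]
Step 2: Midrank |d_i| (ties get averaged ranks).
ranks: |4|->4.5, |2|->3, |5|->6.5, |5|->6.5, |1|->1.5, |4|->4.5, |1|->1.5
Step 3: Attach original signs; sum ranks with positive sign and with negative sign.
W+ = 4.5 + 1.5 + 1.5 = 7.5
W- = 3 + 6.5 + 6.5 + 4.5 = 20.5
(Check: W+ + W- = 28 should equal n(n+1)/2 = 28.)
Step 4: Test statistic W = min(W+, W-) = 7.5.
Step 5: Ties in |d|, so use the tie-corrected normal approximation.
        E[W] = n(n+1)/4 = 7*8/4 = 14.
        Tie groups: |d|=1 (t=2), |d|=4 (t=2), |d|=5 (t=2); sum(t^3 - t) = 18.
        Var[W] = n(n+1)(2n+1)/24 - sum(t^3-t)/48 = 840/24 - 18/48 = 34.625.
        z = (W - E[W]) / sqrt(Var[W]) = (7.5 - 14) / 5.8843 = -1.1046.
        Two-sided p = 2*Phi(z) = 0.269318.
Step 6: alpha = 0.1. fail to reject H0.

W+ = 7.5, W- = 20.5, W = min = 7.5, p = 0.269318, fail to reject H0.


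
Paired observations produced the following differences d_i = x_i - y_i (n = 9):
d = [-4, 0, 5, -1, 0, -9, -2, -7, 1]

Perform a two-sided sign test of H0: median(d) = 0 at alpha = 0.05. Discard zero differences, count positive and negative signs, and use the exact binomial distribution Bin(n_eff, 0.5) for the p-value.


Step 1: Discard zero differences. Original n = 9; n_eff = number of nonzero differences = 7.
Nonzero differences (with sign): -4, +5, -1, -9, -2, -7, +1
Step 2: Count signs: positive = 2, negative = 5.
Step 3: Under H0: P(positive) = 0.5, so the number of positives S ~ Bin(7, 0.5).
Step 4: Two-sided exact p-value = sum of Bin(7,0.5) probabilities at or below the observed probability = 0.453125.
Step 5: alpha = 0.05. fail to reject H0.

n_eff = 7, pos = 2, neg = 5, p = 0.453125, fail to reject H0.


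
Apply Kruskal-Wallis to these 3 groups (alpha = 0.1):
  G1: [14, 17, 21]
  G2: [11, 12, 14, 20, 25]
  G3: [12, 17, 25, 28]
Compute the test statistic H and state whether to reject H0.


Step 1: Combine all N = 12 observations and assign midranks.
sorted (value, group, rank): (11,G2,1), (12,G2,2.5), (12,G3,2.5), (14,G1,4.5), (14,G2,4.5), (17,G1,6.5), (17,G3,6.5), (20,G2,8), (21,G1,9), (25,G2,10.5), (25,G3,10.5), (28,G3,12)
Step 2: Sum ranks within each group.
R_1 = 20 (n_1 = 3)
R_2 = 26.5 (n_2 = 5)
R_3 = 31.5 (n_3 = 4)
Step 3: H = 12/(N(N+1)) * sum(R_i^2/n_i) - 3(N+1)
     = 12/(12*13) * (20^2/3 + 26.5^2/5 + 31.5^2/4) - 3*13
     = 0.076923 * 521.846 - 39
     = 1.141987.
Step 4: Ties present; correction factor C = 1 - 24/(12^3 - 12) = 0.986014. Corrected H = 1.141987 / 0.986014 = 1.158186.
Step 5: Under H0, H ~ chi^2(2); p-value = 0.560407.
Step 6: alpha = 0.1. fail to reject H0.

H = 1.1582, df = 2, p = 0.560407, fail to reject H0.


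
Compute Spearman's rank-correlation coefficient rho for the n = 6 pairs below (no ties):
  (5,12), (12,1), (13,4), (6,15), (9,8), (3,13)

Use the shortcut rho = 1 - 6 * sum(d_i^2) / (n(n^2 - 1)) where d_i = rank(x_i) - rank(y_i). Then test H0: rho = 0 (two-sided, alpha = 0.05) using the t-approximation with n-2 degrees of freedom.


Step 1: Rank x and y separately (midranks; no ties here).
rank(x): 5->2, 12->5, 13->6, 6->3, 9->4, 3->1
rank(y): 12->4, 1->1, 4->2, 15->6, 8->3, 13->5
Step 2: d_i = R_x(i) - R_y(i); compute d_i^2.
  (2-4)^2=4, (5-1)^2=16, (6-2)^2=16, (3-6)^2=9, (4-3)^2=1, (1-5)^2=16
sum(d^2) = 62.
Step 3: rho = 1 - 6*62 / (6*(6^2 - 1)) = 1 - 372/210 = -0.771429.
Step 4: Under H0, t = rho * sqrt((n-2)/(1-rho^2)) = -2.4247 ~ t(4).
Step 5: Two-sided p-value from the t-distribution with 4 df = 0.072397.
Step 6: alpha = 0.05. fail to reject H0.

rho = -0.7714, p = 0.072397, fail to reject H0 at alpha = 0.05.


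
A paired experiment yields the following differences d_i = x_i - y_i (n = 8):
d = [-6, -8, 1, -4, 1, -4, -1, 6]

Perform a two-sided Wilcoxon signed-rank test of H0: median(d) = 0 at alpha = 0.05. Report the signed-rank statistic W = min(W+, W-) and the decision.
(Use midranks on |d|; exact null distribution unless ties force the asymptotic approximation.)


Step 1: Drop any zero differences (none here) and take |d_i|.
|d| = [6, 8, 1, 4, 1, 4, 1, 6]
Step 2: Midrank |d_i| (ties get averaged ranks).
ranks: |6|->6.5, |8|->8, |1|->2, |4|->4.5, |1|->2, |4|->4.5, |1|->2, |6|->6.5
Step 3: Attach original signs; sum ranks with positive sign and with negative sign.
W+ = 2 + 2 + 6.5 = 10.5
W- = 6.5 + 8 + 4.5 + 4.5 + 2 = 25.5
(Check: W+ + W- = 36 should equal n(n+1)/2 = 36.)
Step 4: Test statistic W = min(W+, W-) = 10.5.
Step 5: Ties in |d|, so use the tie-corrected normal approximation.
        E[W] = n(n+1)/4 = 8*9/4 = 18.
        Tie groups: |d|=1 (t=3), |d|=4 (t=2), |d|=6 (t=2); sum(t^3 - t) = 36.
        Var[W] = n(n+1)(2n+1)/24 - sum(t^3-t)/48 = 1224/24 - 36/48 = 50.25.
        z = (W - E[W]) / sqrt(Var[W]) = (10.5 - 18) / 7.0887 = -1.0580.
        Two-sided p = 2*Phi(z) = 0.290047.
Step 6: alpha = 0.05. fail to reject H0.

W+ = 10.5, W- = 25.5, W = min = 10.5, p = 0.290047, fail to reject H0.


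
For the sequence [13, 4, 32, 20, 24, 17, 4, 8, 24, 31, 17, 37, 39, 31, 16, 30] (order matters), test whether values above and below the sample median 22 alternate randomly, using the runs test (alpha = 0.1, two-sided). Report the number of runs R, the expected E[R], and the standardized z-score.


Step 1: Compute median = 22; label A = above, B = below.
Labels in order: BBABABBBAABAAABA  (n_A = 8, n_B = 8)
Step 2: Count runs R = 10.
Step 3: Under H0 (random ordering), E[R] = 2*n_A*n_B/(n_A+n_B) + 1 = 2*8*8/16 + 1 = 9.0000.
        Var[R] = 2*n_A*n_B*(2*n_A*n_B - n_A - n_B) / ((n_A+n_B)^2 * (n_A+n_B-1)) = 14336/3840 = 3.7333.
        SD[R] = 1.9322.
Step 4: Continuity-corrected z = (R - 0.5 - E[R]) / SD[R] = (10 - 0.5 - 9.0000) / 1.9322 = 0.2588.
Step 5: Two-sided p-value via normal approximation = 2*(1 - Phi(|z|)) = 0.795809.
Step 6: alpha = 0.1. fail to reject H0.

R = 10, z = 0.2588, p = 0.795809, fail to reject H0.


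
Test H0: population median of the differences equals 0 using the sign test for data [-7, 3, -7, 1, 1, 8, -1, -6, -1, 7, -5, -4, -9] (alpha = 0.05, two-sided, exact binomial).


Step 1: Discard zero differences. Original n = 13; n_eff = number of nonzero differences = 13.
Nonzero differences (with sign): -7, +3, -7, +1, +1, +8, -1, -6, -1, +7, -5, -4, -9
Step 2: Count signs: positive = 5, negative = 8.
Step 3: Under H0: P(positive) = 0.5, so the number of positives S ~ Bin(13, 0.5).
Step 4: Two-sided exact p-value = sum of Bin(13,0.5) probabilities at or below the observed probability = 0.581055.
Step 5: alpha = 0.05. fail to reject H0.

n_eff = 13, pos = 5, neg = 8, p = 0.581055, fail to reject H0.


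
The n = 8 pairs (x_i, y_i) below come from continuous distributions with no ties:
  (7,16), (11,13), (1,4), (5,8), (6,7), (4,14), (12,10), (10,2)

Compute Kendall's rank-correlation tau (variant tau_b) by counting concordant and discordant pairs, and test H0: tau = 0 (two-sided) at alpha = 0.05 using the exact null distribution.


Step 1: Enumerate the 28 unordered pairs (i,j) with i<j and classify each by sign(x_j-x_i) * sign(y_j-y_i).
  (1,2):dx=+4,dy=-3->D; (1,3):dx=-6,dy=-12->C; (1,4):dx=-2,dy=-8->C; (1,5):dx=-1,dy=-9->C
  (1,6):dx=-3,dy=-2->C; (1,7):dx=+5,dy=-6->D; (1,8):dx=+3,dy=-14->D; (2,3):dx=-10,dy=-9->C
  (2,4):dx=-6,dy=-5->C; (2,5):dx=-5,dy=-6->C; (2,6):dx=-7,dy=+1->D; (2,7):dx=+1,dy=-3->D
  (2,8):dx=-1,dy=-11->C; (3,4):dx=+4,dy=+4->C; (3,5):dx=+5,dy=+3->C; (3,6):dx=+3,dy=+10->C
  (3,7):dx=+11,dy=+6->C; (3,8):dx=+9,dy=-2->D; (4,5):dx=+1,dy=-1->D; (4,6):dx=-1,dy=+6->D
  (4,7):dx=+7,dy=+2->C; (4,8):dx=+5,dy=-6->D; (5,6):dx=-2,dy=+7->D; (5,7):dx=+6,dy=+3->C
  (5,8):dx=+4,dy=-5->D; (6,7):dx=+8,dy=-4->D; (6,8):dx=+6,dy=-12->D; (7,8):dx=-2,dy=-8->C
Step 2: C = 15, D = 13, total pairs = 28.
Step 3: tau = (C - D)/(n(n-1)/2) = (15 - 13)/28 = 0.071429.
Step 4: Exact two-sided p-value (enumerate n! = 40320 permutations of y under H0): p = 0.904861.
Step 5: alpha = 0.05. fail to reject H0.

tau_b = 0.0714 (C=15, D=13), p = 0.904861, fail to reject H0.


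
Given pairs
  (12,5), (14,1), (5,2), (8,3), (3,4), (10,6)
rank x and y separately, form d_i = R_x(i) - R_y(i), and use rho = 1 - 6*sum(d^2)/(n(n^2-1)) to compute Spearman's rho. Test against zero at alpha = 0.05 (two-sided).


Step 1: Rank x and y separately (midranks; no ties here).
rank(x): 12->5, 14->6, 5->2, 8->3, 3->1, 10->4
rank(y): 5->5, 1->1, 2->2, 3->3, 4->4, 6->6
Step 2: d_i = R_x(i) - R_y(i); compute d_i^2.
  (5-5)^2=0, (6-1)^2=25, (2-2)^2=0, (3-3)^2=0, (1-4)^2=9, (4-6)^2=4
sum(d^2) = 38.
Step 3: rho = 1 - 6*38 / (6*(6^2 - 1)) = 1 - 228/210 = -0.085714.
Step 4: Under H0, t = rho * sqrt((n-2)/(1-rho^2)) = -0.1721 ~ t(4).
Step 5: Two-sided p-value from the t-distribution with 4 df = 0.871743.
Step 6: alpha = 0.05. fail to reject H0.

rho = -0.0857, p = 0.871743, fail to reject H0 at alpha = 0.05.


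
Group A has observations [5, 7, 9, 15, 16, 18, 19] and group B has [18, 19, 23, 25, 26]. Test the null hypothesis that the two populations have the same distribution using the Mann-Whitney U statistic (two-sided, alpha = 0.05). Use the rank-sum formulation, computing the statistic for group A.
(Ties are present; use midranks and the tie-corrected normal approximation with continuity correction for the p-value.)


Step 1: Combine and sort all 12 observations; assign midranks.
sorted (value, group): (5,X), (7,X), (9,X), (15,X), (16,X), (18,X), (18,Y), (19,X), (19,Y), (23,Y), (25,Y), (26,Y)
ranks: 5->1, 7->2, 9->3, 15->4, 16->5, 18->6.5, 18->6.5, 19->8.5, 19->8.5, 23->10, 25->11, 26->12
Step 2: Rank sum for X: R1 = 1 + 2 + 3 + 4 + 5 + 6.5 + 8.5 = 30.
Step 3: U_X = R1 - n1(n1+1)/2 = 30 - 7*8/2 = 30 - 28 = 2.
       U_Y = n1*n2 - U_X = 35 - 2 = 33.
Step 4: Ties are present, so use the tie-corrected normal approximation (with continuity correction) for the p-value.
Step 5: p-value = 0.014503; compare to alpha = 0.05. reject H0.

U_X = 2, p = 0.014503, reject H0 at alpha = 0.05.


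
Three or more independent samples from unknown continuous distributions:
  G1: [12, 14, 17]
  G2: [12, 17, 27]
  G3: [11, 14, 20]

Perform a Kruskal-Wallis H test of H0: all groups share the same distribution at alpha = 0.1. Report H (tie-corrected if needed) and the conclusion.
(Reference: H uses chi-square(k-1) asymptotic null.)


Step 1: Combine all N = 9 observations and assign midranks.
sorted (value, group, rank): (11,G3,1), (12,G1,2.5), (12,G2,2.5), (14,G1,4.5), (14,G3,4.5), (17,G1,6.5), (17,G2,6.5), (20,G3,8), (27,G2,9)
Step 2: Sum ranks within each group.
R_1 = 13.5 (n_1 = 3)
R_2 = 18 (n_2 = 3)
R_3 = 13.5 (n_3 = 3)
Step 3: H = 12/(N(N+1)) * sum(R_i^2/n_i) - 3(N+1)
     = 12/(9*10) * (13.5^2/3 + 18^2/3 + 13.5^2/3) - 3*10
     = 0.133333 * 229.5 - 30
     = 0.600000.
Step 4: Ties present; correction factor C = 1 - 18/(9^3 - 9) = 0.975000. Corrected H = 0.600000 / 0.975000 = 0.615385.
Step 5: Under H0, H ~ chi^2(2); p-value = 0.735141.
Step 6: alpha = 0.1. fail to reject H0.

H = 0.6154, df = 2, p = 0.735141, fail to reject H0.


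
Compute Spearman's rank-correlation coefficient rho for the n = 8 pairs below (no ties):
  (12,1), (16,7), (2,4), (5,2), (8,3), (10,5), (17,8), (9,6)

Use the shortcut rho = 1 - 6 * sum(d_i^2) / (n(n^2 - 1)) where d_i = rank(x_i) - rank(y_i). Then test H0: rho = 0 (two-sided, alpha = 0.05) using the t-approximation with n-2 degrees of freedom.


Step 1: Rank x and y separately (midranks; no ties here).
rank(x): 12->6, 16->7, 2->1, 5->2, 8->3, 10->5, 17->8, 9->4
rank(y): 1->1, 7->7, 4->4, 2->2, 3->3, 5->5, 8->8, 6->6
Step 2: d_i = R_x(i) - R_y(i); compute d_i^2.
  (6-1)^2=25, (7-7)^2=0, (1-4)^2=9, (2-2)^2=0, (3-3)^2=0, (5-5)^2=0, (8-8)^2=0, (4-6)^2=4
sum(d^2) = 38.
Step 3: rho = 1 - 6*38 / (8*(8^2 - 1)) = 1 - 228/504 = 0.547619.
Step 4: Under H0, t = rho * sqrt((n-2)/(1-rho^2)) = 1.6031 ~ t(6).
Step 5: Two-sided p-value from the t-distribution with 6 df = 0.160026.
Step 6: alpha = 0.05. fail to reject H0.

rho = 0.5476, p = 0.160026, fail to reject H0 at alpha = 0.05.


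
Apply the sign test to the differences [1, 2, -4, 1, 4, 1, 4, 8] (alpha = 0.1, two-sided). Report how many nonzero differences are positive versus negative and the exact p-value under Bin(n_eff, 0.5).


Step 1: Discard zero differences. Original n = 8; n_eff = number of nonzero differences = 8.
Nonzero differences (with sign): +1, +2, -4, +1, +4, +1, +4, +8
Step 2: Count signs: positive = 7, negative = 1.
Step 3: Under H0: P(positive) = 0.5, so the number of positives S ~ Bin(8, 0.5).
Step 4: Two-sided exact p-value = sum of Bin(8,0.5) probabilities at or below the observed probability = 0.070312.
Step 5: alpha = 0.1. reject H0.

n_eff = 8, pos = 7, neg = 1, p = 0.070312, reject H0.


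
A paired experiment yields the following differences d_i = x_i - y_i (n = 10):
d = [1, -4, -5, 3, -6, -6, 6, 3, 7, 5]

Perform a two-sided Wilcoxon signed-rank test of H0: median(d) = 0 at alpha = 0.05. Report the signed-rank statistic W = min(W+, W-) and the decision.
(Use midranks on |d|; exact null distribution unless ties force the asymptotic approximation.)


Step 1: Drop any zero differences (none here) and take |d_i|.
|d| = [1, 4, 5, 3, 6, 6, 6, 3, 7, 5]
Step 2: Midrank |d_i| (ties get averaged ranks).
ranks: |1|->1, |4|->4, |5|->5.5, |3|->2.5, |6|->8, |6|->8, |6|->8, |3|->2.5, |7|->10, |5|->5.5
Step 3: Attach original signs; sum ranks with positive sign and with negative sign.
W+ = 1 + 2.5 + 8 + 2.5 + 10 + 5.5 = 29.5
W- = 4 + 5.5 + 8 + 8 = 25.5
(Check: W+ + W- = 55 should equal n(n+1)/2 = 55.)
Step 4: Test statistic W = min(W+, W-) = 25.5.
Step 5: Ties in |d|, so use the tie-corrected normal approximation.
        E[W] = n(n+1)/4 = 10*11/4 = 27.5.
        Tie groups: |d|=3 (t=2), |d|=5 (t=2), |d|=6 (t=3); sum(t^3 - t) = 36.
        Var[W] = n(n+1)(2n+1)/24 - sum(t^3-t)/48 = 2310/24 - 36/48 = 95.5.
        z = (W - E[W]) / sqrt(Var[W]) = (25.5 - 27.5) / 9.7724 = -0.2047.
        Two-sided p = 2*Phi(z) = 0.837839.
Step 6: alpha = 0.05. fail to reject H0.

W+ = 29.5, W- = 25.5, W = min = 25.5, p = 0.837839, fail to reject H0.


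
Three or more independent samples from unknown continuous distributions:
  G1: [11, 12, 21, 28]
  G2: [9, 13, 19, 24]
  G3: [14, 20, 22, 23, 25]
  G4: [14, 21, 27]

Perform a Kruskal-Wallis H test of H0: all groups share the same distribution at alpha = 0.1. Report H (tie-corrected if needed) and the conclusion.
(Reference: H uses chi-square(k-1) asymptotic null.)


Step 1: Combine all N = 16 observations and assign midranks.
sorted (value, group, rank): (9,G2,1), (11,G1,2), (12,G1,3), (13,G2,4), (14,G3,5.5), (14,G4,5.5), (19,G2,7), (20,G3,8), (21,G1,9.5), (21,G4,9.5), (22,G3,11), (23,G3,12), (24,G2,13), (25,G3,14), (27,G4,15), (28,G1,16)
Step 2: Sum ranks within each group.
R_1 = 30.5 (n_1 = 4)
R_2 = 25 (n_2 = 4)
R_3 = 50.5 (n_3 = 5)
R_4 = 30 (n_4 = 3)
Step 3: H = 12/(N(N+1)) * sum(R_i^2/n_i) - 3(N+1)
     = 12/(16*17) * (30.5^2/4 + 25^2/4 + 50.5^2/5 + 30^2/3) - 3*17
     = 0.044118 * 1198.86 - 51
     = 1.890993.
Step 4: Ties present; correction factor C = 1 - 12/(16^3 - 16) = 0.997059. Corrected H = 1.890993 / 0.997059 = 1.896571.
Step 5: Under H0, H ~ chi^2(3); p-value = 0.594149.
Step 6: alpha = 0.1. fail to reject H0.

H = 1.8966, df = 3, p = 0.594149, fail to reject H0.


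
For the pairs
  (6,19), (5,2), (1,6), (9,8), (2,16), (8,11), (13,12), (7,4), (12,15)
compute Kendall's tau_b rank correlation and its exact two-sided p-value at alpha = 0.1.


Step 1: Enumerate the 36 unordered pairs (i,j) with i<j and classify each by sign(x_j-x_i) * sign(y_j-y_i).
  (1,2):dx=-1,dy=-17->C; (1,3):dx=-5,dy=-13->C; (1,4):dx=+3,dy=-11->D; (1,5):dx=-4,dy=-3->C
  (1,6):dx=+2,dy=-8->D; (1,7):dx=+7,dy=-7->D; (1,8):dx=+1,dy=-15->D; (1,9):dx=+6,dy=-4->D
  (2,3):dx=-4,dy=+4->D; (2,4):dx=+4,dy=+6->C; (2,5):dx=-3,dy=+14->D; (2,6):dx=+3,dy=+9->C
  (2,7):dx=+8,dy=+10->C; (2,8):dx=+2,dy=+2->C; (2,9):dx=+7,dy=+13->C; (3,4):dx=+8,dy=+2->C
  (3,5):dx=+1,dy=+10->C; (3,6):dx=+7,dy=+5->C; (3,7):dx=+12,dy=+6->C; (3,8):dx=+6,dy=-2->D
  (3,9):dx=+11,dy=+9->C; (4,5):dx=-7,dy=+8->D; (4,6):dx=-1,dy=+3->D; (4,7):dx=+4,dy=+4->C
  (4,8):dx=-2,dy=-4->C; (4,9):dx=+3,dy=+7->C; (5,6):dx=+6,dy=-5->D; (5,7):dx=+11,dy=-4->D
  (5,8):dx=+5,dy=-12->D; (5,9):dx=+10,dy=-1->D; (6,7):dx=+5,dy=+1->C; (6,8):dx=-1,dy=-7->C
  (6,9):dx=+4,dy=+4->C; (7,8):dx=-6,dy=-8->C; (7,9):dx=-1,dy=+3->D; (8,9):dx=+5,dy=+11->C
Step 2: C = 21, D = 15, total pairs = 36.
Step 3: tau = (C - D)/(n(n-1)/2) = (21 - 15)/36 = 0.166667.
Step 4: Exact two-sided p-value (enumerate n! = 362880 permutations of y under H0): p = 0.612202.
Step 5: alpha = 0.1. fail to reject H0.

tau_b = 0.1667 (C=21, D=15), p = 0.612202, fail to reject H0.


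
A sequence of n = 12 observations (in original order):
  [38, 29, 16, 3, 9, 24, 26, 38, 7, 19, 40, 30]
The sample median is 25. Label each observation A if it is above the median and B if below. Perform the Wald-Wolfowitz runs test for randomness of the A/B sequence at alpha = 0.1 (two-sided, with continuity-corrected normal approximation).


Step 1: Compute median = 25; label A = above, B = below.
Labels in order: AABBBBAABBAA  (n_A = 6, n_B = 6)
Step 2: Count runs R = 5.
Step 3: Under H0 (random ordering), E[R] = 2*n_A*n_B/(n_A+n_B) + 1 = 2*6*6/12 + 1 = 7.0000.
        Var[R] = 2*n_A*n_B*(2*n_A*n_B - n_A - n_B) / ((n_A+n_B)^2 * (n_A+n_B-1)) = 4320/1584 = 2.7273.
        SD[R] = 1.6514.
Step 4: Continuity-corrected z = (R + 0.5 - E[R]) / SD[R] = (5 + 0.5 - 7.0000) / 1.6514 = -0.9083.
Step 5: Two-sided p-value via normal approximation = 2*(1 - Phi(|z|)) = 0.363722.
Step 6: alpha = 0.1. fail to reject H0.

R = 5, z = -0.9083, p = 0.363722, fail to reject H0.


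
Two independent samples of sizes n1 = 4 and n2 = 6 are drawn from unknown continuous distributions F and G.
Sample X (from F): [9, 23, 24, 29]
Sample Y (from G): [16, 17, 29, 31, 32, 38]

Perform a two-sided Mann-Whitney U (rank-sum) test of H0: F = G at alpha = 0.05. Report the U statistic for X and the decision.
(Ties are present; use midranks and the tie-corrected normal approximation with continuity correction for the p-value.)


Step 1: Combine and sort all 10 observations; assign midranks.
sorted (value, group): (9,X), (16,Y), (17,Y), (23,X), (24,X), (29,X), (29,Y), (31,Y), (32,Y), (38,Y)
ranks: 9->1, 16->2, 17->3, 23->4, 24->5, 29->6.5, 29->6.5, 31->8, 32->9, 38->10
Step 2: Rank sum for X: R1 = 1 + 4 + 5 + 6.5 = 16.5.
Step 3: U_X = R1 - n1(n1+1)/2 = 16.5 - 4*5/2 = 16.5 - 10 = 6.5.
       U_Y = n1*n2 - U_X = 24 - 6.5 = 17.5.
Step 4: Ties are present, so use the tie-corrected normal approximation (with continuity correction) for the p-value.
Step 5: p-value = 0.284958; compare to alpha = 0.05. fail to reject H0.

U_X = 6.5, p = 0.284958, fail to reject H0 at alpha = 0.05.


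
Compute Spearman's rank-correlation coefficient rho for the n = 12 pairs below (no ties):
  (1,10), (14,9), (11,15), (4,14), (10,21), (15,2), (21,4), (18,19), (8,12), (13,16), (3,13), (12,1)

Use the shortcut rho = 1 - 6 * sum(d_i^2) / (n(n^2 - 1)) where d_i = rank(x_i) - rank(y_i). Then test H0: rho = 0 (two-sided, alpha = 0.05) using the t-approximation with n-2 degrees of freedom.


Step 1: Rank x and y separately (midranks; no ties here).
rank(x): 1->1, 14->9, 11->6, 4->3, 10->5, 15->10, 21->12, 18->11, 8->4, 13->8, 3->2, 12->7
rank(y): 10->5, 9->4, 15->9, 14->8, 21->12, 2->2, 4->3, 19->11, 12->6, 16->10, 13->7, 1->1
Step 2: d_i = R_x(i) - R_y(i); compute d_i^2.
  (1-5)^2=16, (9-4)^2=25, (6-9)^2=9, (3-8)^2=25, (5-12)^2=49, (10-2)^2=64, (12-3)^2=81, (11-11)^2=0, (4-6)^2=4, (8-10)^2=4, (2-7)^2=25, (7-1)^2=36
sum(d^2) = 338.
Step 3: rho = 1 - 6*338 / (12*(12^2 - 1)) = 1 - 2028/1716 = -0.181818.
Step 4: Under H0, t = rho * sqrt((n-2)/(1-rho^2)) = -0.5847 ~ t(10).
Step 5: Two-sided p-value from the t-distribution with 10 df = 0.571701.
Step 6: alpha = 0.05. fail to reject H0.

rho = -0.1818, p = 0.571701, fail to reject H0 at alpha = 0.05.


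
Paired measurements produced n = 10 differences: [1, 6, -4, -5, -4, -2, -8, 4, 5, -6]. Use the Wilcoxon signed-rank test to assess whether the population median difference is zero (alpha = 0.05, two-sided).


Step 1: Drop any zero differences (none here) and take |d_i|.
|d| = [1, 6, 4, 5, 4, 2, 8, 4, 5, 6]
Step 2: Midrank |d_i| (ties get averaged ranks).
ranks: |1|->1, |6|->8.5, |4|->4, |5|->6.5, |4|->4, |2|->2, |8|->10, |4|->4, |5|->6.5, |6|->8.5
Step 3: Attach original signs; sum ranks with positive sign and with negative sign.
W+ = 1 + 8.5 + 4 + 6.5 = 20
W- = 4 + 6.5 + 4 + 2 + 10 + 8.5 = 35
(Check: W+ + W- = 55 should equal n(n+1)/2 = 55.)
Step 4: Test statistic W = min(W+, W-) = 20.
Step 5: Ties in |d|, so use the tie-corrected normal approximation.
        E[W] = n(n+1)/4 = 10*11/4 = 27.5.
        Tie groups: |d|=4 (t=3), |d|=5 (t=2), |d|=6 (t=2); sum(t^3 - t) = 36.
        Var[W] = n(n+1)(2n+1)/24 - sum(t^3-t)/48 = 2310/24 - 36/48 = 95.5.
        z = (W - E[W]) / sqrt(Var[W]) = (20 - 27.5) / 9.7724 = -0.7675.
        Two-sided p = 2*Phi(z) = 0.442804.
Step 6: alpha = 0.05. fail to reject H0.

W+ = 20, W- = 35, W = min = 20, p = 0.442804, fail to reject H0.


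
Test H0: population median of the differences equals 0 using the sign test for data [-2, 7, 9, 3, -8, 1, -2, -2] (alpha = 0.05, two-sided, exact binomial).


Step 1: Discard zero differences. Original n = 8; n_eff = number of nonzero differences = 8.
Nonzero differences (with sign): -2, +7, +9, +3, -8, +1, -2, -2
Step 2: Count signs: positive = 4, negative = 4.
Step 3: Under H0: P(positive) = 0.5, so the number of positives S ~ Bin(8, 0.5).
Step 4: Two-sided exact p-value = sum of Bin(8,0.5) probabilities at or below the observed probability = 1.000000.
Step 5: alpha = 0.05. fail to reject H0.

n_eff = 8, pos = 4, neg = 4, p = 1.000000, fail to reject H0.


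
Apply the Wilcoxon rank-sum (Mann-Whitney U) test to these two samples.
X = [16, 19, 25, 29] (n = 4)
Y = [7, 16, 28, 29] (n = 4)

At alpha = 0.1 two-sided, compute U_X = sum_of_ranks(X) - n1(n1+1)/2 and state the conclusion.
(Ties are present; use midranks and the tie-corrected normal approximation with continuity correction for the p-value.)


Step 1: Combine and sort all 8 observations; assign midranks.
sorted (value, group): (7,Y), (16,X), (16,Y), (19,X), (25,X), (28,Y), (29,X), (29,Y)
ranks: 7->1, 16->2.5, 16->2.5, 19->4, 25->5, 28->6, 29->7.5, 29->7.5
Step 2: Rank sum for X: R1 = 2.5 + 4 + 5 + 7.5 = 19.
Step 3: U_X = R1 - n1(n1+1)/2 = 19 - 4*5/2 = 19 - 10 = 9.
       U_Y = n1*n2 - U_X = 16 - 9 = 7.
Step 4: Ties are present, so use the tie-corrected normal approximation (with continuity correction) for the p-value.
Step 5: p-value = 0.883853; compare to alpha = 0.1. fail to reject H0.

U_X = 9, p = 0.883853, fail to reject H0 at alpha = 0.1.


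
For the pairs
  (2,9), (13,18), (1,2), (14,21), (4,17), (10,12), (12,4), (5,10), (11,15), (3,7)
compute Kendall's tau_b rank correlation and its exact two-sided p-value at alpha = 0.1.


Step 1: Enumerate the 45 unordered pairs (i,j) with i<j and classify each by sign(x_j-x_i) * sign(y_j-y_i).
  (1,2):dx=+11,dy=+9->C; (1,3):dx=-1,dy=-7->C; (1,4):dx=+12,dy=+12->C; (1,5):dx=+2,dy=+8->C
  (1,6):dx=+8,dy=+3->C; (1,7):dx=+10,dy=-5->D; (1,8):dx=+3,dy=+1->C; (1,9):dx=+9,dy=+6->C
  (1,10):dx=+1,dy=-2->D; (2,3):dx=-12,dy=-16->C; (2,4):dx=+1,dy=+3->C; (2,5):dx=-9,dy=-1->C
  (2,6):dx=-3,dy=-6->C; (2,7):dx=-1,dy=-14->C; (2,8):dx=-8,dy=-8->C; (2,9):dx=-2,dy=-3->C
  (2,10):dx=-10,dy=-11->C; (3,4):dx=+13,dy=+19->C; (3,5):dx=+3,dy=+15->C; (3,6):dx=+9,dy=+10->C
  (3,7):dx=+11,dy=+2->C; (3,8):dx=+4,dy=+8->C; (3,9):dx=+10,dy=+13->C; (3,10):dx=+2,dy=+5->C
  (4,5):dx=-10,dy=-4->C; (4,6):dx=-4,dy=-9->C; (4,7):dx=-2,dy=-17->C; (4,8):dx=-9,dy=-11->C
  (4,9):dx=-3,dy=-6->C; (4,10):dx=-11,dy=-14->C; (5,6):dx=+6,dy=-5->D; (5,7):dx=+8,dy=-13->D
  (5,8):dx=+1,dy=-7->D; (5,9):dx=+7,dy=-2->D; (5,10):dx=-1,dy=-10->C; (6,7):dx=+2,dy=-8->D
  (6,8):dx=-5,dy=-2->C; (6,9):dx=+1,dy=+3->C; (6,10):dx=-7,dy=-5->C; (7,8):dx=-7,dy=+6->D
  (7,9):dx=-1,dy=+11->D; (7,10):dx=-9,dy=+3->D; (8,9):dx=+6,dy=+5->C; (8,10):dx=-2,dy=-3->C
  (9,10):dx=-8,dy=-8->C
Step 2: C = 35, D = 10, total pairs = 45.
Step 3: tau = (C - D)/(n(n-1)/2) = (35 - 10)/45 = 0.555556.
Step 4: Exact two-sided p-value (enumerate n! = 3628800 permutations of y under H0): p = 0.028609.
Step 5: alpha = 0.1. reject H0.

tau_b = 0.5556 (C=35, D=10), p = 0.028609, reject H0.


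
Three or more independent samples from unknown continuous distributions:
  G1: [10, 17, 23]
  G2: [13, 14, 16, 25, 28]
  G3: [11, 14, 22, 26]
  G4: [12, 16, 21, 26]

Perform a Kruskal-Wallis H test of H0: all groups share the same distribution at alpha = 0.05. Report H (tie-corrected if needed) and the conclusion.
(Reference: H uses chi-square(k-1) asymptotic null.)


Step 1: Combine all N = 16 observations and assign midranks.
sorted (value, group, rank): (10,G1,1), (11,G3,2), (12,G4,3), (13,G2,4), (14,G2,5.5), (14,G3,5.5), (16,G2,7.5), (16,G4,7.5), (17,G1,9), (21,G4,10), (22,G3,11), (23,G1,12), (25,G2,13), (26,G3,14.5), (26,G4,14.5), (28,G2,16)
Step 2: Sum ranks within each group.
R_1 = 22 (n_1 = 3)
R_2 = 46 (n_2 = 5)
R_3 = 33 (n_3 = 4)
R_4 = 35 (n_4 = 4)
Step 3: H = 12/(N(N+1)) * sum(R_i^2/n_i) - 3(N+1)
     = 12/(16*17) * (22^2/3 + 46^2/5 + 33^2/4 + 35^2/4) - 3*17
     = 0.044118 * 1163.03 - 51
     = 0.310294.
Step 4: Ties present; correction factor C = 1 - 18/(16^3 - 16) = 0.995588. Corrected H = 0.310294 / 0.995588 = 0.311669.
Step 5: Under H0, H ~ chi^2(3); p-value = 0.957819.
Step 6: alpha = 0.05. fail to reject H0.

H = 0.3117, df = 3, p = 0.957819, fail to reject H0.


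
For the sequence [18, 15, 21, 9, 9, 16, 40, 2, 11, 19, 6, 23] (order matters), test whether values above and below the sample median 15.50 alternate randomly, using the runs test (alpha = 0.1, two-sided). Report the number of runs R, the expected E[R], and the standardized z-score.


Step 1: Compute median = 15.50; label A = above, B = below.
Labels in order: ABABBAABBABA  (n_A = 6, n_B = 6)
Step 2: Count runs R = 9.
Step 3: Under H0 (random ordering), E[R] = 2*n_A*n_B/(n_A+n_B) + 1 = 2*6*6/12 + 1 = 7.0000.
        Var[R] = 2*n_A*n_B*(2*n_A*n_B - n_A - n_B) / ((n_A+n_B)^2 * (n_A+n_B-1)) = 4320/1584 = 2.7273.
        SD[R] = 1.6514.
Step 4: Continuity-corrected z = (R - 0.5 - E[R]) / SD[R] = (9 - 0.5 - 7.0000) / 1.6514 = 0.9083.
Step 5: Two-sided p-value via normal approximation = 2*(1 - Phi(|z|)) = 0.363722.
Step 6: alpha = 0.1. fail to reject H0.

R = 9, z = 0.9083, p = 0.363722, fail to reject H0.


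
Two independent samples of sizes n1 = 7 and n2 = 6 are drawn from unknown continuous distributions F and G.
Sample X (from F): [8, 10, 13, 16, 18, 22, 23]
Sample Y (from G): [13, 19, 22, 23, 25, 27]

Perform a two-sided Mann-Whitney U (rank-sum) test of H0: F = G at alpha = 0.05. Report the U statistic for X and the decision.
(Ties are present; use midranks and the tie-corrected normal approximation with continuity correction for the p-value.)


Step 1: Combine and sort all 13 observations; assign midranks.
sorted (value, group): (8,X), (10,X), (13,X), (13,Y), (16,X), (18,X), (19,Y), (22,X), (22,Y), (23,X), (23,Y), (25,Y), (27,Y)
ranks: 8->1, 10->2, 13->3.5, 13->3.5, 16->5, 18->6, 19->7, 22->8.5, 22->8.5, 23->10.5, 23->10.5, 25->12, 27->13
Step 2: Rank sum for X: R1 = 1 + 2 + 3.5 + 5 + 6 + 8.5 + 10.5 = 36.5.
Step 3: U_X = R1 - n1(n1+1)/2 = 36.5 - 7*8/2 = 36.5 - 28 = 8.5.
       U_Y = n1*n2 - U_X = 42 - 8.5 = 33.5.
Step 4: Ties are present, so use the tie-corrected normal approximation (with continuity correction) for the p-value.
Step 5: p-value = 0.085179; compare to alpha = 0.05. fail to reject H0.

U_X = 8.5, p = 0.085179, fail to reject H0 at alpha = 0.05.


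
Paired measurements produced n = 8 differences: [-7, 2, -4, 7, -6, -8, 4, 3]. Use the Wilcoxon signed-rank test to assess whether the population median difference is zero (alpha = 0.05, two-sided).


Step 1: Drop any zero differences (none here) and take |d_i|.
|d| = [7, 2, 4, 7, 6, 8, 4, 3]
Step 2: Midrank |d_i| (ties get averaged ranks).
ranks: |7|->6.5, |2|->1, |4|->3.5, |7|->6.5, |6|->5, |8|->8, |4|->3.5, |3|->2
Step 3: Attach original signs; sum ranks with positive sign and with negative sign.
W+ = 1 + 6.5 + 3.5 + 2 = 13
W- = 6.5 + 3.5 + 5 + 8 = 23
(Check: W+ + W- = 36 should equal n(n+1)/2 = 36.)
Step 4: Test statistic W = min(W+, W-) = 13.
Step 5: Ties in |d|, so use the tie-corrected normal approximation.
        E[W] = n(n+1)/4 = 8*9/4 = 18.
        Tie groups: |d|=4 (t=2), |d|=7 (t=2); sum(t^3 - t) = 12.
        Var[W] = n(n+1)(2n+1)/24 - sum(t^3-t)/48 = 1224/24 - 12/48 = 50.75.
        z = (W - E[W]) / sqrt(Var[W]) = (13 - 18) / 7.1239 = -0.7019.
        Two-sided p = 2*Phi(z) = 0.482765.
Step 6: alpha = 0.05. fail to reject H0.

W+ = 13, W- = 23, W = min = 13, p = 0.482765, fail to reject H0.


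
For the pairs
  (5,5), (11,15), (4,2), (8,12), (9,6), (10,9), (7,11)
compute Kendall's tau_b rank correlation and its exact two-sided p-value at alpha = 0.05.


Step 1: Enumerate the 21 unordered pairs (i,j) with i<j and classify each by sign(x_j-x_i) * sign(y_j-y_i).
  (1,2):dx=+6,dy=+10->C; (1,3):dx=-1,dy=-3->C; (1,4):dx=+3,dy=+7->C; (1,5):dx=+4,dy=+1->C
  (1,6):dx=+5,dy=+4->C; (1,7):dx=+2,dy=+6->C; (2,3):dx=-7,dy=-13->C; (2,4):dx=-3,dy=-3->C
  (2,5):dx=-2,dy=-9->C; (2,6):dx=-1,dy=-6->C; (2,7):dx=-4,dy=-4->C; (3,4):dx=+4,dy=+10->C
  (3,5):dx=+5,dy=+4->C; (3,6):dx=+6,dy=+7->C; (3,7):dx=+3,dy=+9->C; (4,5):dx=+1,dy=-6->D
  (4,6):dx=+2,dy=-3->D; (4,7):dx=-1,dy=-1->C; (5,6):dx=+1,dy=+3->C; (5,7):dx=-2,dy=+5->D
  (6,7):dx=-3,dy=+2->D
Step 2: C = 17, D = 4, total pairs = 21.
Step 3: tau = (C - D)/(n(n-1)/2) = (17 - 4)/21 = 0.619048.
Step 4: Exact two-sided p-value (enumerate n! = 5040 permutations of y under H0): p = 0.069048.
Step 5: alpha = 0.05. fail to reject H0.

tau_b = 0.6190 (C=17, D=4), p = 0.069048, fail to reject H0.


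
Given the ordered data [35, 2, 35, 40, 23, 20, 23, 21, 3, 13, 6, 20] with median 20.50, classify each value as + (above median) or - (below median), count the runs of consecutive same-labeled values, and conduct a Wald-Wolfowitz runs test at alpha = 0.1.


Step 1: Compute median = 20.50; label A = above, B = below.
Labels in order: ABAAABAABBBB  (n_A = 6, n_B = 6)
Step 2: Count runs R = 6.
Step 3: Under H0 (random ordering), E[R] = 2*n_A*n_B/(n_A+n_B) + 1 = 2*6*6/12 + 1 = 7.0000.
        Var[R] = 2*n_A*n_B*(2*n_A*n_B - n_A - n_B) / ((n_A+n_B)^2 * (n_A+n_B-1)) = 4320/1584 = 2.7273.
        SD[R] = 1.6514.
Step 4: Continuity-corrected z = (R + 0.5 - E[R]) / SD[R] = (6 + 0.5 - 7.0000) / 1.6514 = -0.3028.
Step 5: Two-sided p-value via normal approximation = 2*(1 - Phi(|z|)) = 0.762069.
Step 6: alpha = 0.1. fail to reject H0.

R = 6, z = -0.3028, p = 0.762069, fail to reject H0.


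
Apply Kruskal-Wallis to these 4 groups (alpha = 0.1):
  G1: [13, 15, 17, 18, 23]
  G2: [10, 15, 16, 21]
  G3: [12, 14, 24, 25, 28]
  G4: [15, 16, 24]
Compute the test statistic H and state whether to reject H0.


Step 1: Combine all N = 17 observations and assign midranks.
sorted (value, group, rank): (10,G2,1), (12,G3,2), (13,G1,3), (14,G3,4), (15,G1,6), (15,G2,6), (15,G4,6), (16,G2,8.5), (16,G4,8.5), (17,G1,10), (18,G1,11), (21,G2,12), (23,G1,13), (24,G3,14.5), (24,G4,14.5), (25,G3,16), (28,G3,17)
Step 2: Sum ranks within each group.
R_1 = 43 (n_1 = 5)
R_2 = 27.5 (n_2 = 4)
R_3 = 53.5 (n_3 = 5)
R_4 = 29 (n_4 = 3)
Step 3: H = 12/(N(N+1)) * sum(R_i^2/n_i) - 3(N+1)
     = 12/(17*18) * (43^2/5 + 27.5^2/4 + 53.5^2/5 + 29^2/3) - 3*18
     = 0.039216 * 1411.65 - 54
     = 1.358660.
Step 4: Ties present; correction factor C = 1 - 36/(17^3 - 17) = 0.992647. Corrected H = 1.358660 / 0.992647 = 1.368724.
Step 5: Under H0, H ~ chi^2(3); p-value = 0.712882.
Step 6: alpha = 0.1. fail to reject H0.

H = 1.3687, df = 3, p = 0.712882, fail to reject H0.


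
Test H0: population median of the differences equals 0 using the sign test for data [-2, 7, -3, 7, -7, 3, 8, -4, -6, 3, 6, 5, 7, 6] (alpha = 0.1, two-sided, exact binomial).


Step 1: Discard zero differences. Original n = 14; n_eff = number of nonzero differences = 14.
Nonzero differences (with sign): -2, +7, -3, +7, -7, +3, +8, -4, -6, +3, +6, +5, +7, +6
Step 2: Count signs: positive = 9, negative = 5.
Step 3: Under H0: P(positive) = 0.5, so the number of positives S ~ Bin(14, 0.5).
Step 4: Two-sided exact p-value = sum of Bin(14,0.5) probabilities at or below the observed probability = 0.423950.
Step 5: alpha = 0.1. fail to reject H0.

n_eff = 14, pos = 9, neg = 5, p = 0.423950, fail to reject H0.


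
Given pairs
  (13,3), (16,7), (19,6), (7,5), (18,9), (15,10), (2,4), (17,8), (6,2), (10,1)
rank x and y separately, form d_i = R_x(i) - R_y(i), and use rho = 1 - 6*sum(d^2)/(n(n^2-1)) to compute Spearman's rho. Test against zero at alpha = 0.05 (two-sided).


Step 1: Rank x and y separately (midranks; no ties here).
rank(x): 13->5, 16->7, 19->10, 7->3, 18->9, 15->6, 2->1, 17->8, 6->2, 10->4
rank(y): 3->3, 7->7, 6->6, 5->5, 9->9, 10->10, 4->4, 8->8, 2->2, 1->1
Step 2: d_i = R_x(i) - R_y(i); compute d_i^2.
  (5-3)^2=4, (7-7)^2=0, (10-6)^2=16, (3-5)^2=4, (9-9)^2=0, (6-10)^2=16, (1-4)^2=9, (8-8)^2=0, (2-2)^2=0, (4-1)^2=9
sum(d^2) = 58.
Step 3: rho = 1 - 6*58 / (10*(10^2 - 1)) = 1 - 348/990 = 0.648485.
Step 4: Under H0, t = rho * sqrt((n-2)/(1-rho^2)) = 2.4095 ~ t(8).
Step 5: Two-sided p-value from the t-distribution with 8 df = 0.042540.
Step 6: alpha = 0.05. reject H0.

rho = 0.6485, p = 0.042540, reject H0 at alpha = 0.05.


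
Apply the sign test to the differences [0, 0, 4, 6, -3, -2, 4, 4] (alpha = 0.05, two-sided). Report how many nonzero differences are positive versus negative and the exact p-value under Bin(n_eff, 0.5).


Step 1: Discard zero differences. Original n = 8; n_eff = number of nonzero differences = 6.
Nonzero differences (with sign): +4, +6, -3, -2, +4, +4
Step 2: Count signs: positive = 4, negative = 2.
Step 3: Under H0: P(positive) = 0.5, so the number of positives S ~ Bin(6, 0.5).
Step 4: Two-sided exact p-value = sum of Bin(6,0.5) probabilities at or below the observed probability = 0.687500.
Step 5: alpha = 0.05. fail to reject H0.

n_eff = 6, pos = 4, neg = 2, p = 0.687500, fail to reject H0.


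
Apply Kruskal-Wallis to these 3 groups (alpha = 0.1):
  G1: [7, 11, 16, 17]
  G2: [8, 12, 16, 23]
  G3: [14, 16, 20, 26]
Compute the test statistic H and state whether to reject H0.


Step 1: Combine all N = 12 observations and assign midranks.
sorted (value, group, rank): (7,G1,1), (8,G2,2), (11,G1,3), (12,G2,4), (14,G3,5), (16,G1,7), (16,G2,7), (16,G3,7), (17,G1,9), (20,G3,10), (23,G2,11), (26,G3,12)
Step 2: Sum ranks within each group.
R_1 = 20 (n_1 = 4)
R_2 = 24 (n_2 = 4)
R_3 = 34 (n_3 = 4)
Step 3: H = 12/(N(N+1)) * sum(R_i^2/n_i) - 3(N+1)
     = 12/(12*13) * (20^2/4 + 24^2/4 + 34^2/4) - 3*13
     = 0.076923 * 533 - 39
     = 2.000000.
Step 4: Ties present; correction factor C = 1 - 24/(12^3 - 12) = 0.986014. Corrected H = 2.000000 / 0.986014 = 2.028369.
Step 5: Under H0, H ~ chi^2(2); p-value = 0.362698.
Step 6: alpha = 0.1. fail to reject H0.

H = 2.0284, df = 2, p = 0.362698, fail to reject H0.


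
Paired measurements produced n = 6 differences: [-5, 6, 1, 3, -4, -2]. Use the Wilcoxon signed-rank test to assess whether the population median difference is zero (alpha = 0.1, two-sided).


Step 1: Drop any zero differences (none here) and take |d_i|.
|d| = [5, 6, 1, 3, 4, 2]
Step 2: Midrank |d_i| (ties get averaged ranks).
ranks: |5|->5, |6|->6, |1|->1, |3|->3, |4|->4, |2|->2
Step 3: Attach original signs; sum ranks with positive sign and with negative sign.
W+ = 6 + 1 + 3 = 10
W- = 5 + 4 + 2 = 11
(Check: W+ + W- = 21 should equal n(n+1)/2 = 21.)
Step 4: Test statistic W = min(W+, W-) = 10.
Step 5: No ties, so the exact null distribution over the 2^6 = 64 sign assignments gives the two-sided p-value = 1.000000.
Step 6: alpha = 0.1. fail to reject H0.

W+ = 10, W- = 11, W = min = 10, p = 1.000000, fail to reject H0.


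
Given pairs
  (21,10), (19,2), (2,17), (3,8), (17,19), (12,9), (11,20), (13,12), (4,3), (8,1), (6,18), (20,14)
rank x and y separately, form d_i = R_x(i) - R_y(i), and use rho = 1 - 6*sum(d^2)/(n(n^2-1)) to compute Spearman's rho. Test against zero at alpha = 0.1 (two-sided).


Step 1: Rank x and y separately (midranks; no ties here).
rank(x): 21->12, 19->10, 2->1, 3->2, 17->9, 12->7, 11->6, 13->8, 4->3, 8->5, 6->4, 20->11
rank(y): 10->6, 2->2, 17->9, 8->4, 19->11, 9->5, 20->12, 12->7, 3->3, 1->1, 18->10, 14->8
Step 2: d_i = R_x(i) - R_y(i); compute d_i^2.
  (12-6)^2=36, (10-2)^2=64, (1-9)^2=64, (2-4)^2=4, (9-11)^2=4, (7-5)^2=4, (6-12)^2=36, (8-7)^2=1, (3-3)^2=0, (5-1)^2=16, (4-10)^2=36, (11-8)^2=9
sum(d^2) = 274.
Step 3: rho = 1 - 6*274 / (12*(12^2 - 1)) = 1 - 1644/1716 = 0.041958.
Step 4: Under H0, t = rho * sqrt((n-2)/(1-rho^2)) = 0.1328 ~ t(10).
Step 5: Two-sided p-value from the t-distribution with 10 df = 0.896986.
Step 6: alpha = 0.1. fail to reject H0.

rho = 0.0420, p = 0.896986, fail to reject H0 at alpha = 0.1.


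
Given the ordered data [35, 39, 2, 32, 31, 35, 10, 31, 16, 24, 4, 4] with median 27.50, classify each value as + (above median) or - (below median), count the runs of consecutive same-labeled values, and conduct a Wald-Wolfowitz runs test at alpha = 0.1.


Step 1: Compute median = 27.50; label A = above, B = below.
Labels in order: AABAAABABBBB  (n_A = 6, n_B = 6)
Step 2: Count runs R = 6.
Step 3: Under H0 (random ordering), E[R] = 2*n_A*n_B/(n_A+n_B) + 1 = 2*6*6/12 + 1 = 7.0000.
        Var[R] = 2*n_A*n_B*(2*n_A*n_B - n_A - n_B) / ((n_A+n_B)^2 * (n_A+n_B-1)) = 4320/1584 = 2.7273.
        SD[R] = 1.6514.
Step 4: Continuity-corrected z = (R + 0.5 - E[R]) / SD[R] = (6 + 0.5 - 7.0000) / 1.6514 = -0.3028.
Step 5: Two-sided p-value via normal approximation = 2*(1 - Phi(|z|)) = 0.762069.
Step 6: alpha = 0.1. fail to reject H0.

R = 6, z = -0.3028, p = 0.762069, fail to reject H0.


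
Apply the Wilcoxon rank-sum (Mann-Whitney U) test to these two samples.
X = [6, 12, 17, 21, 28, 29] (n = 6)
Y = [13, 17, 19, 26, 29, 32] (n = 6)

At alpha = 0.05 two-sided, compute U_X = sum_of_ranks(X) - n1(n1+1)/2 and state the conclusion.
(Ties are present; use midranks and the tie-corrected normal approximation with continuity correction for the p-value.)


Step 1: Combine and sort all 12 observations; assign midranks.
sorted (value, group): (6,X), (12,X), (13,Y), (17,X), (17,Y), (19,Y), (21,X), (26,Y), (28,X), (29,X), (29,Y), (32,Y)
ranks: 6->1, 12->2, 13->3, 17->4.5, 17->4.5, 19->6, 21->7, 26->8, 28->9, 29->10.5, 29->10.5, 32->12
Step 2: Rank sum for X: R1 = 1 + 2 + 4.5 + 7 + 9 + 10.5 = 34.
Step 3: U_X = R1 - n1(n1+1)/2 = 34 - 6*7/2 = 34 - 21 = 13.
       U_Y = n1*n2 - U_X = 36 - 13 = 23.
Step 4: Ties are present, so use the tie-corrected normal approximation (with continuity correction) for the p-value.
Step 5: p-value = 0.469613; compare to alpha = 0.05. fail to reject H0.

U_X = 13, p = 0.469613, fail to reject H0 at alpha = 0.05.


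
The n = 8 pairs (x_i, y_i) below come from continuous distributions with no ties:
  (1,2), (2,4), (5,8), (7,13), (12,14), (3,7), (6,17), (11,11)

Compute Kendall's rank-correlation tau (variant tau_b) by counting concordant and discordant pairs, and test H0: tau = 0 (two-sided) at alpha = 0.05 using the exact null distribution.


Step 1: Enumerate the 28 unordered pairs (i,j) with i<j and classify each by sign(x_j-x_i) * sign(y_j-y_i).
  (1,2):dx=+1,dy=+2->C; (1,3):dx=+4,dy=+6->C; (1,4):dx=+6,dy=+11->C; (1,5):dx=+11,dy=+12->C
  (1,6):dx=+2,dy=+5->C; (1,7):dx=+5,dy=+15->C; (1,8):dx=+10,dy=+9->C; (2,3):dx=+3,dy=+4->C
  (2,4):dx=+5,dy=+9->C; (2,5):dx=+10,dy=+10->C; (2,6):dx=+1,dy=+3->C; (2,7):dx=+4,dy=+13->C
  (2,8):dx=+9,dy=+7->C; (3,4):dx=+2,dy=+5->C; (3,5):dx=+7,dy=+6->C; (3,6):dx=-2,dy=-1->C
  (3,7):dx=+1,dy=+9->C; (3,8):dx=+6,dy=+3->C; (4,5):dx=+5,dy=+1->C; (4,6):dx=-4,dy=-6->C
  (4,7):dx=-1,dy=+4->D; (4,8):dx=+4,dy=-2->D; (5,6):dx=-9,dy=-7->C; (5,7):dx=-6,dy=+3->D
  (5,8):dx=-1,dy=-3->C; (6,7):dx=+3,dy=+10->C; (6,8):dx=+8,dy=+4->C; (7,8):dx=+5,dy=-6->D
Step 2: C = 24, D = 4, total pairs = 28.
Step 3: tau = (C - D)/(n(n-1)/2) = (24 - 4)/28 = 0.714286.
Step 4: Exact two-sided p-value (enumerate n! = 40320 permutations of y under H0): p = 0.014137.
Step 5: alpha = 0.05. reject H0.

tau_b = 0.7143 (C=24, D=4), p = 0.014137, reject H0.
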